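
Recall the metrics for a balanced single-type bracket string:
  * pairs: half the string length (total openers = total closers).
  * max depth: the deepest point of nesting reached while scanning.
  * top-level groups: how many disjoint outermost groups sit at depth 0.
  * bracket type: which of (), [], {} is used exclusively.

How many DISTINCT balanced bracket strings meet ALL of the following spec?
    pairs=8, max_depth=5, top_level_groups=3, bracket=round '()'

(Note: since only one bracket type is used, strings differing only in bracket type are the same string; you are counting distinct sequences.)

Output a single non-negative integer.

Answer: 27

Derivation:
Spec: pairs=8 depth=5 groups=3
Count(depth <= 5) = 294
Count(depth <= 4) = 267
Count(depth == 5) = 294 - 267 = 27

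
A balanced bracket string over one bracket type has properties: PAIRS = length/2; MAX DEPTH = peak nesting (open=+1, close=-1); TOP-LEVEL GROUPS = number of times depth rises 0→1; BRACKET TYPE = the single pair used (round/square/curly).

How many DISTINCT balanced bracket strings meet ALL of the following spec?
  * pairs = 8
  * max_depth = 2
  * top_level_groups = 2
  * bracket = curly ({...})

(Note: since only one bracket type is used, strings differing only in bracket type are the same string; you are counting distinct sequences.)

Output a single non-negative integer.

Spec: pairs=8 depth=2 groups=2
Count(depth <= 2) = 7
Count(depth <= 1) = 0
Count(depth == 2) = 7 - 0 = 7

Answer: 7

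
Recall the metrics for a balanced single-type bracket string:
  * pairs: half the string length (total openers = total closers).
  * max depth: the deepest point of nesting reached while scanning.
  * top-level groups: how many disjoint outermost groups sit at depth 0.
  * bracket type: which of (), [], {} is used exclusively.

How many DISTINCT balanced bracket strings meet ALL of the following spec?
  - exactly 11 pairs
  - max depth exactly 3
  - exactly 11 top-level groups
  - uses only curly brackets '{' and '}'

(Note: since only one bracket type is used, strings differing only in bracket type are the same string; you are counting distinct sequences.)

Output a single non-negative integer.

Answer: 0

Derivation:
Spec: pairs=11 depth=3 groups=11
Count(depth <= 3) = 1
Count(depth <= 2) = 1
Count(depth == 3) = 1 - 1 = 0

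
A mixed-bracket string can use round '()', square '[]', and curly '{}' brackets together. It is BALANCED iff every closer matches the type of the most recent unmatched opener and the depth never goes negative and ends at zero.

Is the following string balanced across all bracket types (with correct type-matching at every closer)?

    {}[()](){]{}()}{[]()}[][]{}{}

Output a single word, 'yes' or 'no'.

Answer: no

Derivation:
pos 0: push '{'; stack = {
pos 1: '}' matches '{'; pop; stack = (empty)
pos 2: push '['; stack = [
pos 3: push '('; stack = [(
pos 4: ')' matches '('; pop; stack = [
pos 5: ']' matches '['; pop; stack = (empty)
pos 6: push '('; stack = (
pos 7: ')' matches '('; pop; stack = (empty)
pos 8: push '{'; stack = {
pos 9: saw closer ']' but top of stack is '{' (expected '}') → INVALID
Verdict: type mismatch at position 9: ']' closes '{' → no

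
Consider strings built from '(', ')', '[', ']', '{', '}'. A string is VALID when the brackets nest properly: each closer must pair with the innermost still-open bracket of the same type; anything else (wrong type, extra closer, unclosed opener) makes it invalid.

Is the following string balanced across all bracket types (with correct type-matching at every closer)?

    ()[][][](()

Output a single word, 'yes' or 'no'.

Answer: no

Derivation:
pos 0: push '('; stack = (
pos 1: ')' matches '('; pop; stack = (empty)
pos 2: push '['; stack = [
pos 3: ']' matches '['; pop; stack = (empty)
pos 4: push '['; stack = [
pos 5: ']' matches '['; pop; stack = (empty)
pos 6: push '['; stack = [
pos 7: ']' matches '['; pop; stack = (empty)
pos 8: push '('; stack = (
pos 9: push '('; stack = ((
pos 10: ')' matches '('; pop; stack = (
end: stack still non-empty (() → INVALID
Verdict: unclosed openers at end: ( → no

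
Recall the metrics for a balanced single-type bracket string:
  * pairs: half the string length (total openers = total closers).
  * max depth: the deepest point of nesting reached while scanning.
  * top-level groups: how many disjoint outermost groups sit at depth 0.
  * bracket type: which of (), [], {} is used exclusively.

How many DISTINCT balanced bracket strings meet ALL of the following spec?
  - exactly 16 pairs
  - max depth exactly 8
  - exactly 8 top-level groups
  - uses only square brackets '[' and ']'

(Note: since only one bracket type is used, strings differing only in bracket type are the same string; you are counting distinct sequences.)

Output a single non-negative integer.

Answer: 160

Derivation:
Spec: pairs=16 depth=8 groups=8
Count(depth <= 8) = 245149
Count(depth <= 7) = 244989
Count(depth == 8) = 245149 - 244989 = 160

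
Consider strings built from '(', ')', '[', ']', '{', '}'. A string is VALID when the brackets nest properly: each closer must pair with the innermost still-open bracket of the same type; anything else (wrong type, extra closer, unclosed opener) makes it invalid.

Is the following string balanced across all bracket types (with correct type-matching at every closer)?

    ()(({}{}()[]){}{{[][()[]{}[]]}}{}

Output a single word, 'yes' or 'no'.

Answer: no

Derivation:
pos 0: push '('; stack = (
pos 1: ')' matches '('; pop; stack = (empty)
pos 2: push '('; stack = (
pos 3: push '('; stack = ((
pos 4: push '{'; stack = (({
pos 5: '}' matches '{'; pop; stack = ((
pos 6: push '{'; stack = (({
pos 7: '}' matches '{'; pop; stack = ((
pos 8: push '('; stack = (((
pos 9: ')' matches '('; pop; stack = ((
pos 10: push '['; stack = (([
pos 11: ']' matches '['; pop; stack = ((
pos 12: ')' matches '('; pop; stack = (
pos 13: push '{'; stack = ({
pos 14: '}' matches '{'; pop; stack = (
pos 15: push '{'; stack = ({
pos 16: push '{'; stack = ({{
pos 17: push '['; stack = ({{[
pos 18: ']' matches '['; pop; stack = ({{
pos 19: push '['; stack = ({{[
pos 20: push '('; stack = ({{[(
pos 21: ')' matches '('; pop; stack = ({{[
pos 22: push '['; stack = ({{[[
pos 23: ']' matches '['; pop; stack = ({{[
pos 24: push '{'; stack = ({{[{
pos 25: '}' matches '{'; pop; stack = ({{[
pos 26: push '['; stack = ({{[[
pos 27: ']' matches '['; pop; stack = ({{[
pos 28: ']' matches '['; pop; stack = ({{
pos 29: '}' matches '{'; pop; stack = ({
pos 30: '}' matches '{'; pop; stack = (
pos 31: push '{'; stack = ({
pos 32: '}' matches '{'; pop; stack = (
end: stack still non-empty (() → INVALID
Verdict: unclosed openers at end: ( → no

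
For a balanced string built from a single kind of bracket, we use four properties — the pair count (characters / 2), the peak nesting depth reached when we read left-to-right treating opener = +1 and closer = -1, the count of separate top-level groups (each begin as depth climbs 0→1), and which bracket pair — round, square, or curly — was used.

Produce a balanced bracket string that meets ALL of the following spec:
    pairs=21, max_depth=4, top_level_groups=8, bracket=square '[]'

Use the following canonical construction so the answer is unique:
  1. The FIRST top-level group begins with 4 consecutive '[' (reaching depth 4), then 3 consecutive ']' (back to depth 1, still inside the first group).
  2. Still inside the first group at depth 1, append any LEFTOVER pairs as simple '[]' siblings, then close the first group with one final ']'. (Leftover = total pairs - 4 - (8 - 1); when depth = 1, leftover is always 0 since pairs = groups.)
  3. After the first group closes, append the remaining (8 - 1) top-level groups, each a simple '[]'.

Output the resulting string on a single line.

Spec: pairs=21 depth=4 groups=8
Leftover pairs = 21 - 4 - (8-1) = 10
First group: deep chain of depth 4 + 10 sibling pairs
Remaining 7 groups: simple '[]' each

Answer: [[[[]]][][][][][][][][][][]][][][][][][][]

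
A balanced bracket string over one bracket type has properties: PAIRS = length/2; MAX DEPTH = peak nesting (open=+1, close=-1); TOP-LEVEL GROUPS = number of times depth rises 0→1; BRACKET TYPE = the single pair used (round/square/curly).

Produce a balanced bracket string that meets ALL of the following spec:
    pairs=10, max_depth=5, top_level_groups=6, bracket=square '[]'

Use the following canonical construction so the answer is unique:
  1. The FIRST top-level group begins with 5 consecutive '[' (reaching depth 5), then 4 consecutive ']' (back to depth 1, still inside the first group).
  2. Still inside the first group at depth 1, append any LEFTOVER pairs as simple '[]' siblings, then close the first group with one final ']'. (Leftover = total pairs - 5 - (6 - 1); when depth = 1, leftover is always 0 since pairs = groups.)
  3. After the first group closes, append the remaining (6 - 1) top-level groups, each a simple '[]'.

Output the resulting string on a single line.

Spec: pairs=10 depth=5 groups=6
Leftover pairs = 10 - 5 - (6-1) = 0
First group: deep chain of depth 5 + 0 sibling pairs
Remaining 5 groups: simple '[]' each

Answer: [[[[[]]]]][][][][][]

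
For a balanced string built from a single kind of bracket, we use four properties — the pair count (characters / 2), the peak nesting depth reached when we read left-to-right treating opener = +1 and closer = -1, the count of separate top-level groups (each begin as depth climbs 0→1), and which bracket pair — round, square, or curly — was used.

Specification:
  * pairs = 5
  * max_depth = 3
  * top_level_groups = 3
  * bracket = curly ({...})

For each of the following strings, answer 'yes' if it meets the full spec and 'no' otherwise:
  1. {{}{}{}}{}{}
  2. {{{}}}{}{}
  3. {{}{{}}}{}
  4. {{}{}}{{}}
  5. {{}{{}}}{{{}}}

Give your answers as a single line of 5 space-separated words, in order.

String 1 '{{}{}{}}{}{}': depth seq [1 2 1 2 1 2 1 0 1 0 1 0]
  -> pairs=6 depth=2 groups=3 -> no
String 2 '{{{}}}{}{}': depth seq [1 2 3 2 1 0 1 0 1 0]
  -> pairs=5 depth=3 groups=3 -> yes
String 3 '{{}{{}}}{}': depth seq [1 2 1 2 3 2 1 0 1 0]
  -> pairs=5 depth=3 groups=2 -> no
String 4 '{{}{}}{{}}': depth seq [1 2 1 2 1 0 1 2 1 0]
  -> pairs=5 depth=2 groups=2 -> no
String 5 '{{}{{}}}{{{}}}': depth seq [1 2 1 2 3 2 1 0 1 2 3 2 1 0]
  -> pairs=7 depth=3 groups=2 -> no

Answer: no yes no no no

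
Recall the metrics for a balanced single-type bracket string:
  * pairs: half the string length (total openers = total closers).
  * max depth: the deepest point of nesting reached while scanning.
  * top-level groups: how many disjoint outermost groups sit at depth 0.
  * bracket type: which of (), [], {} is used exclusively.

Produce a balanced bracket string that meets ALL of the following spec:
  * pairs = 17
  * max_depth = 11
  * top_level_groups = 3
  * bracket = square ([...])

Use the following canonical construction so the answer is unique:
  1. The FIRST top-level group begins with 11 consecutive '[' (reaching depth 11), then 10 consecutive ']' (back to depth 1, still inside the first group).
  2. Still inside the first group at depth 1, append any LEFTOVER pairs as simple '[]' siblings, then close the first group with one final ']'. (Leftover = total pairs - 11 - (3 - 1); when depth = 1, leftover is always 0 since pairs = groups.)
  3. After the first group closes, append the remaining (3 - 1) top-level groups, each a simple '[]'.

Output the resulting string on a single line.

Answer: [[[[[[[[[[[]]]]]]]]]][][][][]][][]

Derivation:
Spec: pairs=17 depth=11 groups=3
Leftover pairs = 17 - 11 - (3-1) = 4
First group: deep chain of depth 11 + 4 sibling pairs
Remaining 2 groups: simple '[]' each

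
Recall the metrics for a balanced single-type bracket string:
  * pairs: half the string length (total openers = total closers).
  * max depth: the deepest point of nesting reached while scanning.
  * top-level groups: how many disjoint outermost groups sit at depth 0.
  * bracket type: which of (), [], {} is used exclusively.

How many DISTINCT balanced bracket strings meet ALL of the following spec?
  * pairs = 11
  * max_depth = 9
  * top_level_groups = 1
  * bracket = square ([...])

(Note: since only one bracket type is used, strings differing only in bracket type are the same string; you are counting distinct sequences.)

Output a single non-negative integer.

Answer: 133

Derivation:
Spec: pairs=11 depth=9 groups=1
Count(depth <= 9) = 16778
Count(depth <= 8) = 16645
Count(depth == 9) = 16778 - 16645 = 133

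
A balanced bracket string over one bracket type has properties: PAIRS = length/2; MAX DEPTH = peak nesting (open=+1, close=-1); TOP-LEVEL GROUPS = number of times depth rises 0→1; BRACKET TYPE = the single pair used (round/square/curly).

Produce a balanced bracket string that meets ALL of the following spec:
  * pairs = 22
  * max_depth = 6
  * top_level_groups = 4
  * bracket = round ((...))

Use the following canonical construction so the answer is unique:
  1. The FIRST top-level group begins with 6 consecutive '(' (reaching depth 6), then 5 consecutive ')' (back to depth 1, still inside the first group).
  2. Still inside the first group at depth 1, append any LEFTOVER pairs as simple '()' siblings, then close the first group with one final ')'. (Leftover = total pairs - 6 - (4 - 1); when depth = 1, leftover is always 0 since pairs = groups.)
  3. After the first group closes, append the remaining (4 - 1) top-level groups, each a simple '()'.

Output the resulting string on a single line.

Spec: pairs=22 depth=6 groups=4
Leftover pairs = 22 - 6 - (4-1) = 13
First group: deep chain of depth 6 + 13 sibling pairs
Remaining 3 groups: simple '()' each

Answer: (((((()))))()()()()()()()()()()()()())()()()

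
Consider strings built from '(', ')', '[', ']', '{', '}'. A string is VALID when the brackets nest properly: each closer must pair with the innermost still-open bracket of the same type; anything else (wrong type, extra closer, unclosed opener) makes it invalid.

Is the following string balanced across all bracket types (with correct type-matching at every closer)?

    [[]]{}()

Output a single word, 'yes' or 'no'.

pos 0: push '['; stack = [
pos 1: push '['; stack = [[
pos 2: ']' matches '['; pop; stack = [
pos 3: ']' matches '['; pop; stack = (empty)
pos 4: push '{'; stack = {
pos 5: '}' matches '{'; pop; stack = (empty)
pos 6: push '('; stack = (
pos 7: ')' matches '('; pop; stack = (empty)
end: stack empty → VALID
Verdict: properly nested → yes

Answer: yes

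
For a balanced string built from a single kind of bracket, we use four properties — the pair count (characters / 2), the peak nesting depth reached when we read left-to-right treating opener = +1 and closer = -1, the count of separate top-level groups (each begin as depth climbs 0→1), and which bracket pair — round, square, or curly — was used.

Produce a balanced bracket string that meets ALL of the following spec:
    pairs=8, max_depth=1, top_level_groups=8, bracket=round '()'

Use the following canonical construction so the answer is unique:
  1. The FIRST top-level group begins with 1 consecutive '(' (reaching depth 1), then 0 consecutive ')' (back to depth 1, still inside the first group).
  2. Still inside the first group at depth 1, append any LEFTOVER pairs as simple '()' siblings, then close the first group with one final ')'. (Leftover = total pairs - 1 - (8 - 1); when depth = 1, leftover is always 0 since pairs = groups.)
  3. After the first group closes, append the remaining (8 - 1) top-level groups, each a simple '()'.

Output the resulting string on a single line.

Answer: ()()()()()()()()

Derivation:
Spec: pairs=8 depth=1 groups=8
Leftover pairs = 8 - 1 - (8-1) = 0
First group: deep chain of depth 1 + 0 sibling pairs
Remaining 7 groups: simple '()' each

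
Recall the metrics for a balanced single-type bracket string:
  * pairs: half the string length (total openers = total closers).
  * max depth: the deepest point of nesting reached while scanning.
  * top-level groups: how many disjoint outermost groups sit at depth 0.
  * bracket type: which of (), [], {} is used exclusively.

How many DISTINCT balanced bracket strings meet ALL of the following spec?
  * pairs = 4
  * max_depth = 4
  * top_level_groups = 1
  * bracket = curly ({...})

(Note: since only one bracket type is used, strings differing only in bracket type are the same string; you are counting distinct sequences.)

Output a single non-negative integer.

Spec: pairs=4 depth=4 groups=1
Count(depth <= 4) = 5
Count(depth <= 3) = 4
Count(depth == 4) = 5 - 4 = 1

Answer: 1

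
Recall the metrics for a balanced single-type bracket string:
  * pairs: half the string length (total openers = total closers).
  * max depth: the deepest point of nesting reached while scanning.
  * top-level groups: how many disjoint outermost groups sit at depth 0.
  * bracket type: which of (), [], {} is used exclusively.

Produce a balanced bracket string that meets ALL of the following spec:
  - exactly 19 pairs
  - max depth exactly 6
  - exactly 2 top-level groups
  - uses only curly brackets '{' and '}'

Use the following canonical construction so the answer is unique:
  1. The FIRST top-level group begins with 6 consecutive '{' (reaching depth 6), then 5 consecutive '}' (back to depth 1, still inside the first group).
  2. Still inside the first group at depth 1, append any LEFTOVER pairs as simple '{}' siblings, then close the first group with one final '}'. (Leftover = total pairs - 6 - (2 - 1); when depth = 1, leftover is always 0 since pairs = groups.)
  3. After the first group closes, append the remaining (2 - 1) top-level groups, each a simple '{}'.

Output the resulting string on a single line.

Answer: {{{{{{}}}}}{}{}{}{}{}{}{}{}{}{}{}{}}{}

Derivation:
Spec: pairs=19 depth=6 groups=2
Leftover pairs = 19 - 6 - (2-1) = 12
First group: deep chain of depth 6 + 12 sibling pairs
Remaining 1 groups: simple '{}' each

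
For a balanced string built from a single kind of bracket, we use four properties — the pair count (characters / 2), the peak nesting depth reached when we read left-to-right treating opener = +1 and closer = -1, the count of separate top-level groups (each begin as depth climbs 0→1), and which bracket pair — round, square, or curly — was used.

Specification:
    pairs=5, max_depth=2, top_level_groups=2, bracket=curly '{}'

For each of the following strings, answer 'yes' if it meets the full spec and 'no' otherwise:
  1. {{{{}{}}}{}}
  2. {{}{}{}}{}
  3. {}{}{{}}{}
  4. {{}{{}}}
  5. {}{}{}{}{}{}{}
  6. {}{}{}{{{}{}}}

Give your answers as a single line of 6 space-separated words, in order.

Answer: no yes no no no no

Derivation:
String 1 '{{{{}{}}}{}}': depth seq [1 2 3 4 3 4 3 2 1 2 1 0]
  -> pairs=6 depth=4 groups=1 -> no
String 2 '{{}{}{}}{}': depth seq [1 2 1 2 1 2 1 0 1 0]
  -> pairs=5 depth=2 groups=2 -> yes
String 3 '{}{}{{}}{}': depth seq [1 0 1 0 1 2 1 0 1 0]
  -> pairs=5 depth=2 groups=4 -> no
String 4 '{{}{{}}}': depth seq [1 2 1 2 3 2 1 0]
  -> pairs=4 depth=3 groups=1 -> no
String 5 '{}{}{}{}{}{}{}': depth seq [1 0 1 0 1 0 1 0 1 0 1 0 1 0]
  -> pairs=7 depth=1 groups=7 -> no
String 6 '{}{}{}{{{}{}}}': depth seq [1 0 1 0 1 0 1 2 3 2 3 2 1 0]
  -> pairs=7 depth=3 groups=4 -> no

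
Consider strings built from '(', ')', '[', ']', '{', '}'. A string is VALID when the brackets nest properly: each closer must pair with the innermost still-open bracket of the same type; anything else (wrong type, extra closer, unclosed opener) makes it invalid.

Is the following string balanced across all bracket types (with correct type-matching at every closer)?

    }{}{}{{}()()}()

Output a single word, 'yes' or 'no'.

Answer: no

Derivation:
pos 0: saw closer '}' but stack is empty → INVALID
Verdict: unmatched closer '}' at position 0 → no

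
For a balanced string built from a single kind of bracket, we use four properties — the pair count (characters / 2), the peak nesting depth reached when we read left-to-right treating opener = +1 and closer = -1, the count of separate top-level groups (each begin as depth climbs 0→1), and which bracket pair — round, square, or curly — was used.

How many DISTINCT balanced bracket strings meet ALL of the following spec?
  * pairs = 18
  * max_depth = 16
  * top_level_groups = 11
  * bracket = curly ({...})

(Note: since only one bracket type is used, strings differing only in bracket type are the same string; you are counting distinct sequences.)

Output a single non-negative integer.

Answer: 0

Derivation:
Spec: pairs=18 depth=16 groups=11
Count(depth <= 16) = 211508
Count(depth <= 15) = 211508
Count(depth == 16) = 211508 - 211508 = 0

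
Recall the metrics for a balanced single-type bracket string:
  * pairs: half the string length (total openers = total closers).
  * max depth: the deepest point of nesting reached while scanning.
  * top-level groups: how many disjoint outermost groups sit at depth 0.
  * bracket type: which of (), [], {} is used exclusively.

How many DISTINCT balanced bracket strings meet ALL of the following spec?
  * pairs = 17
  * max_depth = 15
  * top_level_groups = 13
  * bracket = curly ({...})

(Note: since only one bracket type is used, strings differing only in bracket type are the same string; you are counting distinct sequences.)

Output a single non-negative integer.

Answer: 0

Derivation:
Spec: pairs=17 depth=15 groups=13
Count(depth <= 15) = 3705
Count(depth <= 14) = 3705
Count(depth == 15) = 3705 - 3705 = 0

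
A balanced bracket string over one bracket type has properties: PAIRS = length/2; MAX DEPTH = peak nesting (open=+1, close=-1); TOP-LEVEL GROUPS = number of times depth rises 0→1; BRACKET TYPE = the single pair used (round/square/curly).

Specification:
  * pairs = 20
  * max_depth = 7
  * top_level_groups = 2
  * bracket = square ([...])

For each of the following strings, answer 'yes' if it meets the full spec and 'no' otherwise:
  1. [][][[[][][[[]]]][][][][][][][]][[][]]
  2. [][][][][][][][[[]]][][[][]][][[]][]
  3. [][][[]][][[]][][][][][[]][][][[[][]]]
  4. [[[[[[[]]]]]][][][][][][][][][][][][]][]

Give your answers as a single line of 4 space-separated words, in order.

Answer: no no no yes

Derivation:
String 1 '[][][[[][][[[]]]][][][][][][][]][[][]]': depth seq [1 0 1 0 1 2 3 2 3 2 3 4 5 4 3 2 1 2 1 2 1 2 1 2 1 2 1 2 1 2 1 0 1 2 1 2 1 0]
  -> pairs=19 depth=5 groups=4 -> no
String 2 '[][][][][][][][[[]]][][[][]][][[]][]': depth seq [1 0 1 0 1 0 1 0 1 0 1 0 1 0 1 2 3 2 1 0 1 0 1 2 1 2 1 0 1 0 1 2 1 0 1 0]
  -> pairs=18 depth=3 groups=13 -> no
String 3 '[][][[]][][[]][][][][][[]][][][[[][]]]': depth seq [1 0 1 0 1 2 1 0 1 0 1 2 1 0 1 0 1 0 1 0 1 0 1 2 1 0 1 0 1 0 1 2 3 2 3 2 1 0]
  -> pairs=19 depth=3 groups=13 -> no
String 4 '[[[[[[[]]]]]][][][][][][][][][][][][]][]': depth seq [1 2 3 4 5 6 7 6 5 4 3 2 1 2 1 2 1 2 1 2 1 2 1 2 1 2 1 2 1 2 1 2 1 2 1 2 1 0 1 0]
  -> pairs=20 depth=7 groups=2 -> yes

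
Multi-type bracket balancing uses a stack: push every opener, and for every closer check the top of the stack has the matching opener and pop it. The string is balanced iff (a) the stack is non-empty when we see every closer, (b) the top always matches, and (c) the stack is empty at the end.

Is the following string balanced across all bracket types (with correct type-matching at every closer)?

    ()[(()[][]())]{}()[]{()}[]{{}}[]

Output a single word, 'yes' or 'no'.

pos 0: push '('; stack = (
pos 1: ')' matches '('; pop; stack = (empty)
pos 2: push '['; stack = [
pos 3: push '('; stack = [(
pos 4: push '('; stack = [((
pos 5: ')' matches '('; pop; stack = [(
pos 6: push '['; stack = [([
pos 7: ']' matches '['; pop; stack = [(
pos 8: push '['; stack = [([
pos 9: ']' matches '['; pop; stack = [(
pos 10: push '('; stack = [((
pos 11: ')' matches '('; pop; stack = [(
pos 12: ')' matches '('; pop; stack = [
pos 13: ']' matches '['; pop; stack = (empty)
pos 14: push '{'; stack = {
pos 15: '}' matches '{'; pop; stack = (empty)
pos 16: push '('; stack = (
pos 17: ')' matches '('; pop; stack = (empty)
pos 18: push '['; stack = [
pos 19: ']' matches '['; pop; stack = (empty)
pos 20: push '{'; stack = {
pos 21: push '('; stack = {(
pos 22: ')' matches '('; pop; stack = {
pos 23: '}' matches '{'; pop; stack = (empty)
pos 24: push '['; stack = [
pos 25: ']' matches '['; pop; stack = (empty)
pos 26: push '{'; stack = {
pos 27: push '{'; stack = {{
pos 28: '}' matches '{'; pop; stack = {
pos 29: '}' matches '{'; pop; stack = (empty)
pos 30: push '['; stack = [
pos 31: ']' matches '['; pop; stack = (empty)
end: stack empty → VALID
Verdict: properly nested → yes

Answer: yes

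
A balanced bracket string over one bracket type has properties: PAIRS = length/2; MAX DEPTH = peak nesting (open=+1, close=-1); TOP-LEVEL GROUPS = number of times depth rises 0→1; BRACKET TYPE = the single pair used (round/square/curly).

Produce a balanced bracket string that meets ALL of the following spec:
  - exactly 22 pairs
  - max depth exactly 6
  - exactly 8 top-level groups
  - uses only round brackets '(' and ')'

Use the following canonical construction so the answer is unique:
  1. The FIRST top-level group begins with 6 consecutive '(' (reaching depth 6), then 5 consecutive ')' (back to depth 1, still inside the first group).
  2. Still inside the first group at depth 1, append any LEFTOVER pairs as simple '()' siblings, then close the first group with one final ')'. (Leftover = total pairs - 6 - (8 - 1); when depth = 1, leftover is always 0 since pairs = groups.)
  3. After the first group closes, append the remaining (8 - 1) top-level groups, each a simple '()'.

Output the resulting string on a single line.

Answer: (((((()))))()()()()()()()()())()()()()()()()

Derivation:
Spec: pairs=22 depth=6 groups=8
Leftover pairs = 22 - 6 - (8-1) = 9
First group: deep chain of depth 6 + 9 sibling pairs
Remaining 7 groups: simple '()' each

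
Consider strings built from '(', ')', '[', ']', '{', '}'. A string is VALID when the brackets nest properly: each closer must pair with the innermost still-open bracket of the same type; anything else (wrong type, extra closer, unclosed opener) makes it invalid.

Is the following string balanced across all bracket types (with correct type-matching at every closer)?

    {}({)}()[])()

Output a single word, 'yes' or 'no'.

Answer: no

Derivation:
pos 0: push '{'; stack = {
pos 1: '}' matches '{'; pop; stack = (empty)
pos 2: push '('; stack = (
pos 3: push '{'; stack = ({
pos 4: saw closer ')' but top of stack is '{' (expected '}') → INVALID
Verdict: type mismatch at position 4: ')' closes '{' → no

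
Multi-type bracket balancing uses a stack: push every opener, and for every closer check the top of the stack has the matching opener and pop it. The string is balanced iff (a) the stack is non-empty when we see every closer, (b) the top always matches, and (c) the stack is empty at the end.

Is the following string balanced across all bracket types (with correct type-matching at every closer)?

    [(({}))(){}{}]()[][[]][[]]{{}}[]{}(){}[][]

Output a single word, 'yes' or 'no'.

Answer: yes

Derivation:
pos 0: push '['; stack = [
pos 1: push '('; stack = [(
pos 2: push '('; stack = [((
pos 3: push '{'; stack = [(({
pos 4: '}' matches '{'; pop; stack = [((
pos 5: ')' matches '('; pop; stack = [(
pos 6: ')' matches '('; pop; stack = [
pos 7: push '('; stack = [(
pos 8: ')' matches '('; pop; stack = [
pos 9: push '{'; stack = [{
pos 10: '}' matches '{'; pop; stack = [
pos 11: push '{'; stack = [{
pos 12: '}' matches '{'; pop; stack = [
pos 13: ']' matches '['; pop; stack = (empty)
pos 14: push '('; stack = (
pos 15: ')' matches '('; pop; stack = (empty)
pos 16: push '['; stack = [
pos 17: ']' matches '['; pop; stack = (empty)
pos 18: push '['; stack = [
pos 19: push '['; stack = [[
pos 20: ']' matches '['; pop; stack = [
pos 21: ']' matches '['; pop; stack = (empty)
pos 22: push '['; stack = [
pos 23: push '['; stack = [[
pos 24: ']' matches '['; pop; stack = [
pos 25: ']' matches '['; pop; stack = (empty)
pos 26: push '{'; stack = {
pos 27: push '{'; stack = {{
pos 28: '}' matches '{'; pop; stack = {
pos 29: '}' matches '{'; pop; stack = (empty)
pos 30: push '['; stack = [
pos 31: ']' matches '['; pop; stack = (empty)
pos 32: push '{'; stack = {
pos 33: '}' matches '{'; pop; stack = (empty)
pos 34: push '('; stack = (
pos 35: ')' matches '('; pop; stack = (empty)
pos 36: push '{'; stack = {
pos 37: '}' matches '{'; pop; stack = (empty)
pos 38: push '['; stack = [
pos 39: ']' matches '['; pop; stack = (empty)
pos 40: push '['; stack = [
pos 41: ']' matches '['; pop; stack = (empty)
end: stack empty → VALID
Verdict: properly nested → yes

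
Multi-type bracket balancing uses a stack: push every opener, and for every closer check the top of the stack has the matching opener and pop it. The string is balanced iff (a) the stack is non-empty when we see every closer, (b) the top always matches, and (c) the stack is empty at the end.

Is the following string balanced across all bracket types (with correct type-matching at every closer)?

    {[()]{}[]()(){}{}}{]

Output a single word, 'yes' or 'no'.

Answer: no

Derivation:
pos 0: push '{'; stack = {
pos 1: push '['; stack = {[
pos 2: push '('; stack = {[(
pos 3: ')' matches '('; pop; stack = {[
pos 4: ']' matches '['; pop; stack = {
pos 5: push '{'; stack = {{
pos 6: '}' matches '{'; pop; stack = {
pos 7: push '['; stack = {[
pos 8: ']' matches '['; pop; stack = {
pos 9: push '('; stack = {(
pos 10: ')' matches '('; pop; stack = {
pos 11: push '('; stack = {(
pos 12: ')' matches '('; pop; stack = {
pos 13: push '{'; stack = {{
pos 14: '}' matches '{'; pop; stack = {
pos 15: push '{'; stack = {{
pos 16: '}' matches '{'; pop; stack = {
pos 17: '}' matches '{'; pop; stack = (empty)
pos 18: push '{'; stack = {
pos 19: saw closer ']' but top of stack is '{' (expected '}') → INVALID
Verdict: type mismatch at position 19: ']' closes '{' → no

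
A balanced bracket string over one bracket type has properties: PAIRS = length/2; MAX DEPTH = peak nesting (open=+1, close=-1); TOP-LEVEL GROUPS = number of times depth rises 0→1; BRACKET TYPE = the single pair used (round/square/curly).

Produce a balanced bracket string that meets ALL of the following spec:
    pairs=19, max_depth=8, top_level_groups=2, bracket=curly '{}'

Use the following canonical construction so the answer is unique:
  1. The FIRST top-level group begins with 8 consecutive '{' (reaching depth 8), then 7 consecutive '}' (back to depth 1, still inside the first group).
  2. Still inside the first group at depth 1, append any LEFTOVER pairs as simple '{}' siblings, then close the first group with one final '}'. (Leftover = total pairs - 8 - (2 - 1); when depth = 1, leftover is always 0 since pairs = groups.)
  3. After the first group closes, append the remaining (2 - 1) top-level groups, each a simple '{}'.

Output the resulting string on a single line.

Answer: {{{{{{{{}}}}}}}{}{}{}{}{}{}{}{}{}{}}{}

Derivation:
Spec: pairs=19 depth=8 groups=2
Leftover pairs = 19 - 8 - (2-1) = 10
First group: deep chain of depth 8 + 10 sibling pairs
Remaining 1 groups: simple '{}' each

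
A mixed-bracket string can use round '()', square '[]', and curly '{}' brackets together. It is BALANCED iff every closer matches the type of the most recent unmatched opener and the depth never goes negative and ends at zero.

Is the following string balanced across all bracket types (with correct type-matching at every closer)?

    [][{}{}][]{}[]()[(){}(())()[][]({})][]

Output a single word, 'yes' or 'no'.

pos 0: push '['; stack = [
pos 1: ']' matches '['; pop; stack = (empty)
pos 2: push '['; stack = [
pos 3: push '{'; stack = [{
pos 4: '}' matches '{'; pop; stack = [
pos 5: push '{'; stack = [{
pos 6: '}' matches '{'; pop; stack = [
pos 7: ']' matches '['; pop; stack = (empty)
pos 8: push '['; stack = [
pos 9: ']' matches '['; pop; stack = (empty)
pos 10: push '{'; stack = {
pos 11: '}' matches '{'; pop; stack = (empty)
pos 12: push '['; stack = [
pos 13: ']' matches '['; pop; stack = (empty)
pos 14: push '('; stack = (
pos 15: ')' matches '('; pop; stack = (empty)
pos 16: push '['; stack = [
pos 17: push '('; stack = [(
pos 18: ')' matches '('; pop; stack = [
pos 19: push '{'; stack = [{
pos 20: '}' matches '{'; pop; stack = [
pos 21: push '('; stack = [(
pos 22: push '('; stack = [((
pos 23: ')' matches '('; pop; stack = [(
pos 24: ')' matches '('; pop; stack = [
pos 25: push '('; stack = [(
pos 26: ')' matches '('; pop; stack = [
pos 27: push '['; stack = [[
pos 28: ']' matches '['; pop; stack = [
pos 29: push '['; stack = [[
pos 30: ']' matches '['; pop; stack = [
pos 31: push '('; stack = [(
pos 32: push '{'; stack = [({
pos 33: '}' matches '{'; pop; stack = [(
pos 34: ')' matches '('; pop; stack = [
pos 35: ']' matches '['; pop; stack = (empty)
pos 36: push '['; stack = [
pos 37: ']' matches '['; pop; stack = (empty)
end: stack empty → VALID
Verdict: properly nested → yes

Answer: yes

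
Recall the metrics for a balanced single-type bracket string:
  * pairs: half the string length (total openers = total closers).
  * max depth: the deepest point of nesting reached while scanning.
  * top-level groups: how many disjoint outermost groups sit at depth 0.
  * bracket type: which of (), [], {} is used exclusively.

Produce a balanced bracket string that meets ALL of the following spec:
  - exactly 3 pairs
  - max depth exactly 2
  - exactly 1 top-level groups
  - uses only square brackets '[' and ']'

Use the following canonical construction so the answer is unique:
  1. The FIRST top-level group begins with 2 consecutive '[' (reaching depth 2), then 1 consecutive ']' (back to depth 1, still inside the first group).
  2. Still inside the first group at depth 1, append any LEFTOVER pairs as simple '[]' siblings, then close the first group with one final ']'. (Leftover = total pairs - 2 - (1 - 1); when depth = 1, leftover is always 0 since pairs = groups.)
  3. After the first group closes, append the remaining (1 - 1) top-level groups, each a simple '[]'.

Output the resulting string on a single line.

Spec: pairs=3 depth=2 groups=1
Leftover pairs = 3 - 2 - (1-1) = 1
First group: deep chain of depth 2 + 1 sibling pairs
Remaining 0 groups: simple '[]' each

Answer: [[][]]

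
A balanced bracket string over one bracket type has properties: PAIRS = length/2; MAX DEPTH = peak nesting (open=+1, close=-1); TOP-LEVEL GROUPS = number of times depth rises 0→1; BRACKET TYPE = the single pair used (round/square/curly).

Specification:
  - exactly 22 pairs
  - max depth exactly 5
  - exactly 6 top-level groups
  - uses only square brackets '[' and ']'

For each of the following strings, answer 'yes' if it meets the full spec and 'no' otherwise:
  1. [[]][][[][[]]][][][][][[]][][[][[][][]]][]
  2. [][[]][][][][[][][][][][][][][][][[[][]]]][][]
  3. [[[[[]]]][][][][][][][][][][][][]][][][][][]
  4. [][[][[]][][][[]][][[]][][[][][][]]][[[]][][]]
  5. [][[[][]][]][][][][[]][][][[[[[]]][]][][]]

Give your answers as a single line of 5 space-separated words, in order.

String 1 '[[]][][[][[]]][][][][][[]][][[][[][][]]][]': depth seq [1 2 1 0 1 0 1 2 1 2 3 2 1 0 1 0 1 0 1 0 1 0 1 2 1 0 1 0 1 2 1 2 3 2 3 2 3 2 1 0 1 0]
  -> pairs=21 depth=3 groups=11 -> no
String 2 '[][[]][][][][[][][][][][][][][][][[[][]]]][][]': depth seq [1 0 1 2 1 0 1 0 1 0 1 0 1 2 1 2 1 2 1 2 1 2 1 2 1 2 1 2 1 2 1 2 1 2 3 4 3 4 3 2 1 0 1 0 1 0]
  -> pairs=23 depth=4 groups=8 -> no
String 3 '[[[[[]]]][][][][][][][][][][][][]][][][][][]': depth seq [1 2 3 4 5 4 3 2 1 2 1 2 1 2 1 2 1 2 1 2 1 2 1 2 1 2 1 2 1 2 1 2 1 0 1 0 1 0 1 0 1 0 1 0]
  -> pairs=22 depth=5 groups=6 -> yes
String 4 '[][[][[]][][][[]][][[]][][[][][][]]][[[]][][]]': depth seq [1 0 1 2 1 2 3 2 1 2 1 2 1 2 3 2 1 2 1 2 3 2 1 2 1 2 3 2 3 2 3 2 3 2 1 0 1 2 3 2 1 2 1 2 1 0]
  -> pairs=23 depth=3 groups=3 -> no
String 5 '[][[[][]][]][][][][[]][][][[[[[]]][]][][]]': depth seq [1 0 1 2 3 2 3 2 1 2 1 0 1 0 1 0 1 0 1 2 1 0 1 0 1 0 1 2 3 4 5 4 3 2 3 2 1 2 1 2 1 0]
  -> pairs=21 depth=5 groups=9 -> no

Answer: no no yes no no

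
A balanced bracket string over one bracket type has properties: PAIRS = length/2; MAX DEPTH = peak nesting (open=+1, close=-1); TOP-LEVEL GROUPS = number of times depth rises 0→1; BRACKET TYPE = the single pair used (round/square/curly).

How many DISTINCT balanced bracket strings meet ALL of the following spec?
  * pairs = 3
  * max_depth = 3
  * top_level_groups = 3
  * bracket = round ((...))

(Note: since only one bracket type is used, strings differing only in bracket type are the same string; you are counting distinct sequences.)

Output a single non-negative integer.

Answer: 0

Derivation:
Spec: pairs=3 depth=3 groups=3
Count(depth <= 3) = 1
Count(depth <= 2) = 1
Count(depth == 3) = 1 - 1 = 0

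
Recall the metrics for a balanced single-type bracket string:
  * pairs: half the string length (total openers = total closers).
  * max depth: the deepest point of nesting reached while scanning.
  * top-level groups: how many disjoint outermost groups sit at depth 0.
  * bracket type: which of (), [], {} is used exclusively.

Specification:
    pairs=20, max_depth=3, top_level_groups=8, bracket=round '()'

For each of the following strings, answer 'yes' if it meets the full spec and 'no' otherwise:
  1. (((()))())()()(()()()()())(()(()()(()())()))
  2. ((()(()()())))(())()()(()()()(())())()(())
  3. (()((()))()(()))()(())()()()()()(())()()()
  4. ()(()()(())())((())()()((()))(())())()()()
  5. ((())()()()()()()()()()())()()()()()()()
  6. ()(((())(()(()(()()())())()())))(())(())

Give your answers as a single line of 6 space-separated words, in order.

Answer: no no no no yes no

Derivation:
String 1 '(((()))())()()(()()()()())(()(()()(()())()))': depth seq [1 2 3 4 3 2 1 2 1 0 1 0 1 0 1 2 1 2 1 2 1 2 1 2 1 0 1 2 1 2 3 2 3 2 3 4 3 4 3 2 3 2 1 0]
  -> pairs=22 depth=4 groups=5 -> no
String 2 '((()(()()())))(())()()(()()()(())())()(())': depth seq [1 2 3 2 3 4 3 4 3 4 3 2 1 0 1 2 1 0 1 0 1 0 1 2 1 2 1 2 1 2 3 2 1 2 1 0 1 0 1 2 1 0]
  -> pairs=21 depth=4 groups=7 -> no
String 3 '(()((()))()(()))()(())()()()()()(())()()()': depth seq [1 2 1 2 3 4 3 2 1 2 1 2 3 2 1 0 1 0 1 2 1 0 1 0 1 0 1 0 1 0 1 0 1 2 1 0 1 0 1 0 1 0]
  -> pairs=21 depth=4 groups=12 -> no
String 4 '()(()()(())())((())()()((()))(())())()()()': depth seq [1 0 1 2 1 2 1 2 3 2 1 2 1 0 1 2 3 2 1 2 1 2 1 2 3 4 3 2 1 2 3 2 1 2 1 0 1 0 1 0 1 0]
  -> pairs=21 depth=4 groups=6 -> no
String 5 '((())()()()()()()()()()())()()()()()()()': depth seq [1 2 3 2 1 2 1 2 1 2 1 2 1 2 1 2 1 2 1 2 1 2 1 2 1 0 1 0 1 0 1 0 1 0 1 0 1 0 1 0]
  -> pairs=20 depth=3 groups=8 -> yes
String 6 '()(((())(()(()(()()())())()())))(())(())': depth seq [1 0 1 2 3 4 3 2 3 4 3 4 5 4 5 6 5 6 5 6 5 4 5 4 3 4 3 4 3 2 1 0 1 2 1 0 1 2 1 0]
  -> pairs=20 depth=6 groups=4 -> no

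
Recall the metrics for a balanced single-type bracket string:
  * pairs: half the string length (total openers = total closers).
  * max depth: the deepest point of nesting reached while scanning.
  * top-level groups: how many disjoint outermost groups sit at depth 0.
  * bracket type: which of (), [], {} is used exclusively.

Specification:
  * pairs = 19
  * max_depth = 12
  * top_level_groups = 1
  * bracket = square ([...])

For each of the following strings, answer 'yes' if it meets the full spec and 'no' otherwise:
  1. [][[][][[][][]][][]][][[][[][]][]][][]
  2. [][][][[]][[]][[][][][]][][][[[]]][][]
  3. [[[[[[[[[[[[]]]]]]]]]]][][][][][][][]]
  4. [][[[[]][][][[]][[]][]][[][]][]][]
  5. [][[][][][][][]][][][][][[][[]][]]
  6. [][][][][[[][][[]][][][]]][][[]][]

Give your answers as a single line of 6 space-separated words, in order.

Answer: no no yes no no no

Derivation:
String 1 '[][[][][[][][]][][]][][[][[][]][]][][]': depth seq [1 0 1 2 1 2 1 2 3 2 3 2 3 2 1 2 1 2 1 0 1 0 1 2 1 2 3 2 3 2 1 2 1 0 1 0 1 0]
  -> pairs=19 depth=3 groups=6 -> no
String 2 '[][][][[]][[]][[][][][]][][][[[]]][][]': depth seq [1 0 1 0 1 0 1 2 1 0 1 2 1 0 1 2 1 2 1 2 1 2 1 0 1 0 1 0 1 2 3 2 1 0 1 0 1 0]
  -> pairs=19 depth=3 groups=11 -> no
String 3 '[[[[[[[[[[[[]]]]]]]]]]][][][][][][][]]': depth seq [1 2 3 4 5 6 7 8 9 10 11 12 11 10 9 8 7 6 5 4 3 2 1 2 1 2 1 2 1 2 1 2 1 2 1 2 1 0]
  -> pairs=19 depth=12 groups=1 -> yes
String 4 '[][[[[]][][][[]][[]][]][[][]][]][]': depth seq [1 0 1 2 3 4 3 2 3 2 3 2 3 4 3 2 3 4 3 2 3 2 1 2 3 2 3 2 1 2 1 0 1 0]
  -> pairs=17 depth=4 groups=3 -> no
String 5 '[][[][][][][][]][][][][][[][[]][]]': depth seq [1 0 1 2 1 2 1 2 1 2 1 2 1 2 1 0 1 0 1 0 1 0 1 0 1 2 1 2 3 2 1 2 1 0]
  -> pairs=17 depth=3 groups=7 -> no
String 6 '[][][][][[[][][[]][][][]]][][[]][]': depth seq [1 0 1 0 1 0 1 0 1 2 3 2 3 2 3 4 3 2 3 2 3 2 3 2 1 0 1 0 1 2 1 0 1 0]
  -> pairs=17 depth=4 groups=8 -> no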